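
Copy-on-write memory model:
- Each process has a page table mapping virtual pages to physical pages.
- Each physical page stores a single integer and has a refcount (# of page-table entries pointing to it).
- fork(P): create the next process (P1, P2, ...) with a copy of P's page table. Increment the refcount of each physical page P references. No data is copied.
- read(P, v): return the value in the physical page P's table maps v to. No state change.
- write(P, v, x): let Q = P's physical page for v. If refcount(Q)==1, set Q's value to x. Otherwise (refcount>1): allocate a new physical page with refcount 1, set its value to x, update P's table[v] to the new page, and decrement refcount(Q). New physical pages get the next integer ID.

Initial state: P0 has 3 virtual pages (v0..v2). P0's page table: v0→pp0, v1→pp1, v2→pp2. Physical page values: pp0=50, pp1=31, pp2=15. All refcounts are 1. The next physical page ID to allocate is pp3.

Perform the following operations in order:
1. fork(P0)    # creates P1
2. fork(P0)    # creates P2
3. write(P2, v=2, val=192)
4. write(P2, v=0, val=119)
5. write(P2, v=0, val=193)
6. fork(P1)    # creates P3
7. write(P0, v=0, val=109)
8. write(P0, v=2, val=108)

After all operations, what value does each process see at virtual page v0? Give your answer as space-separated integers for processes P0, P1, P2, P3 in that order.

Op 1: fork(P0) -> P1. 3 ppages; refcounts: pp0:2 pp1:2 pp2:2
Op 2: fork(P0) -> P2. 3 ppages; refcounts: pp0:3 pp1:3 pp2:3
Op 3: write(P2, v2, 192). refcount(pp2)=3>1 -> COPY to pp3. 4 ppages; refcounts: pp0:3 pp1:3 pp2:2 pp3:1
Op 4: write(P2, v0, 119). refcount(pp0)=3>1 -> COPY to pp4. 5 ppages; refcounts: pp0:2 pp1:3 pp2:2 pp3:1 pp4:1
Op 5: write(P2, v0, 193). refcount(pp4)=1 -> write in place. 5 ppages; refcounts: pp0:2 pp1:3 pp2:2 pp3:1 pp4:1
Op 6: fork(P1) -> P3. 5 ppages; refcounts: pp0:3 pp1:4 pp2:3 pp3:1 pp4:1
Op 7: write(P0, v0, 109). refcount(pp0)=3>1 -> COPY to pp5. 6 ppages; refcounts: pp0:2 pp1:4 pp2:3 pp3:1 pp4:1 pp5:1
Op 8: write(P0, v2, 108). refcount(pp2)=3>1 -> COPY to pp6. 7 ppages; refcounts: pp0:2 pp1:4 pp2:2 pp3:1 pp4:1 pp5:1 pp6:1
P0: v0 -> pp5 = 109
P1: v0 -> pp0 = 50
P2: v0 -> pp4 = 193
P3: v0 -> pp0 = 50

Answer: 109 50 193 50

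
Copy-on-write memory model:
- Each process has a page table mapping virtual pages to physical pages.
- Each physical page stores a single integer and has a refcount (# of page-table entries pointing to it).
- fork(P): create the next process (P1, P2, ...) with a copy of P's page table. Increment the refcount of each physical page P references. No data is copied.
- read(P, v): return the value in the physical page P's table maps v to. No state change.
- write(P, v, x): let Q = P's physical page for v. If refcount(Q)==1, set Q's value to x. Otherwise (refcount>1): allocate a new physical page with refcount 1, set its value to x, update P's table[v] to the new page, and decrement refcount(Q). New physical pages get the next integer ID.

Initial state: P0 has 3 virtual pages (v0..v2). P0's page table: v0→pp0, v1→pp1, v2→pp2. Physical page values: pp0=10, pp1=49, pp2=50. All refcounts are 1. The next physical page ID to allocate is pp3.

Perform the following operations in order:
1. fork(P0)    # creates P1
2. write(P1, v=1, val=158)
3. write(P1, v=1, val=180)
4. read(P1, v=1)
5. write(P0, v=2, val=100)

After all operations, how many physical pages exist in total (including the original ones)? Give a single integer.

Op 1: fork(P0) -> P1. 3 ppages; refcounts: pp0:2 pp1:2 pp2:2
Op 2: write(P1, v1, 158). refcount(pp1)=2>1 -> COPY to pp3. 4 ppages; refcounts: pp0:2 pp1:1 pp2:2 pp3:1
Op 3: write(P1, v1, 180). refcount(pp3)=1 -> write in place. 4 ppages; refcounts: pp0:2 pp1:1 pp2:2 pp3:1
Op 4: read(P1, v1) -> 180. No state change.
Op 5: write(P0, v2, 100). refcount(pp2)=2>1 -> COPY to pp4. 5 ppages; refcounts: pp0:2 pp1:1 pp2:1 pp3:1 pp4:1

Answer: 5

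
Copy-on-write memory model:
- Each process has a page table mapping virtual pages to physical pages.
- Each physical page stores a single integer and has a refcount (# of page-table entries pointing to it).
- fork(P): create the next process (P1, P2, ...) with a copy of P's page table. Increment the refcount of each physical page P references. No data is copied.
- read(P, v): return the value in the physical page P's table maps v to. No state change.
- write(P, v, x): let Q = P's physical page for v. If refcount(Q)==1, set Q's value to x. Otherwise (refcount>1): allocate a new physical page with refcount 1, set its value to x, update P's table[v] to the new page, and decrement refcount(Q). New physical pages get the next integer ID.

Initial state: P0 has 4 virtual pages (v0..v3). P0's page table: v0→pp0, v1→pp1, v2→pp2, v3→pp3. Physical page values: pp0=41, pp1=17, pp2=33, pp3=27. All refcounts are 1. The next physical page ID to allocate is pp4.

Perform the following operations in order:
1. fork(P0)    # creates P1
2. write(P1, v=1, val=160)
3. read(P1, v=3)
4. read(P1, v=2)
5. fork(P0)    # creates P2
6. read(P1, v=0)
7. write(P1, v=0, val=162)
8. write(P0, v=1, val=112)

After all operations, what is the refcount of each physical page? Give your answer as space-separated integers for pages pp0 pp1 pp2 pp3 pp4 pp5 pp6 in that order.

Answer: 2 1 3 3 1 1 1

Derivation:
Op 1: fork(P0) -> P1. 4 ppages; refcounts: pp0:2 pp1:2 pp2:2 pp3:2
Op 2: write(P1, v1, 160). refcount(pp1)=2>1 -> COPY to pp4. 5 ppages; refcounts: pp0:2 pp1:1 pp2:2 pp3:2 pp4:1
Op 3: read(P1, v3) -> 27. No state change.
Op 4: read(P1, v2) -> 33. No state change.
Op 5: fork(P0) -> P2. 5 ppages; refcounts: pp0:3 pp1:2 pp2:3 pp3:3 pp4:1
Op 6: read(P1, v0) -> 41. No state change.
Op 7: write(P1, v0, 162). refcount(pp0)=3>1 -> COPY to pp5. 6 ppages; refcounts: pp0:2 pp1:2 pp2:3 pp3:3 pp4:1 pp5:1
Op 8: write(P0, v1, 112). refcount(pp1)=2>1 -> COPY to pp6. 7 ppages; refcounts: pp0:2 pp1:1 pp2:3 pp3:3 pp4:1 pp5:1 pp6:1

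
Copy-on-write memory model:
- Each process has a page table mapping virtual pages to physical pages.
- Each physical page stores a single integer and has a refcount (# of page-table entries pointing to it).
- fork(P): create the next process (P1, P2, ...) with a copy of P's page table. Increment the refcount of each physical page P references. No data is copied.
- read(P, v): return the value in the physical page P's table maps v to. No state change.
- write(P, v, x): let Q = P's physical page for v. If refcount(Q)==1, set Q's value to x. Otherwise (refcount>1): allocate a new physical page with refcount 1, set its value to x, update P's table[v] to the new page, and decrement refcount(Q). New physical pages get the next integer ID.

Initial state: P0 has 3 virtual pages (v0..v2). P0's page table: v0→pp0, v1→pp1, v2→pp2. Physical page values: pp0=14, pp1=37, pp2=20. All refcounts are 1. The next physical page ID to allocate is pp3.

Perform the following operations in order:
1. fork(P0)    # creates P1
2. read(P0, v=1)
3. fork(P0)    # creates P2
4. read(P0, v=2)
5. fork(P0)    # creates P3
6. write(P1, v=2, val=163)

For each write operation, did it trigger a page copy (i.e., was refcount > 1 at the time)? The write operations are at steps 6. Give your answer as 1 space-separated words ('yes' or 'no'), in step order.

Op 1: fork(P0) -> P1. 3 ppages; refcounts: pp0:2 pp1:2 pp2:2
Op 2: read(P0, v1) -> 37. No state change.
Op 3: fork(P0) -> P2. 3 ppages; refcounts: pp0:3 pp1:3 pp2:3
Op 4: read(P0, v2) -> 20. No state change.
Op 5: fork(P0) -> P3. 3 ppages; refcounts: pp0:4 pp1:4 pp2:4
Op 6: write(P1, v2, 163). refcount(pp2)=4>1 -> COPY to pp3. 4 ppages; refcounts: pp0:4 pp1:4 pp2:3 pp3:1

yes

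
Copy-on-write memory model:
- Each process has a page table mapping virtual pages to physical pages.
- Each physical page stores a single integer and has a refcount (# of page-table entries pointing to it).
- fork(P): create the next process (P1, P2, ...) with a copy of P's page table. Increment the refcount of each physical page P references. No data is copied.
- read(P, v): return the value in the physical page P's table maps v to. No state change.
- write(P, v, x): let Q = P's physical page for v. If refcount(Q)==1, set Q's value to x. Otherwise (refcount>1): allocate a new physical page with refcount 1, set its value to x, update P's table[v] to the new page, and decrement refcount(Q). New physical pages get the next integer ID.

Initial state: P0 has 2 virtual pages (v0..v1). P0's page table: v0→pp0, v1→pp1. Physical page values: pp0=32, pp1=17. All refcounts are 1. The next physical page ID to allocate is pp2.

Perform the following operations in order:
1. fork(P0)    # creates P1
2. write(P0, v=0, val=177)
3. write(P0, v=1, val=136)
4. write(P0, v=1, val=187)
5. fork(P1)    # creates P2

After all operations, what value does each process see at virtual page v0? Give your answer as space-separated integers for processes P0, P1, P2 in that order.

Answer: 177 32 32

Derivation:
Op 1: fork(P0) -> P1. 2 ppages; refcounts: pp0:2 pp1:2
Op 2: write(P0, v0, 177). refcount(pp0)=2>1 -> COPY to pp2. 3 ppages; refcounts: pp0:1 pp1:2 pp2:1
Op 3: write(P0, v1, 136). refcount(pp1)=2>1 -> COPY to pp3. 4 ppages; refcounts: pp0:1 pp1:1 pp2:1 pp3:1
Op 4: write(P0, v1, 187). refcount(pp3)=1 -> write in place. 4 ppages; refcounts: pp0:1 pp1:1 pp2:1 pp3:1
Op 5: fork(P1) -> P2. 4 ppages; refcounts: pp0:2 pp1:2 pp2:1 pp3:1
P0: v0 -> pp2 = 177
P1: v0 -> pp0 = 32
P2: v0 -> pp0 = 32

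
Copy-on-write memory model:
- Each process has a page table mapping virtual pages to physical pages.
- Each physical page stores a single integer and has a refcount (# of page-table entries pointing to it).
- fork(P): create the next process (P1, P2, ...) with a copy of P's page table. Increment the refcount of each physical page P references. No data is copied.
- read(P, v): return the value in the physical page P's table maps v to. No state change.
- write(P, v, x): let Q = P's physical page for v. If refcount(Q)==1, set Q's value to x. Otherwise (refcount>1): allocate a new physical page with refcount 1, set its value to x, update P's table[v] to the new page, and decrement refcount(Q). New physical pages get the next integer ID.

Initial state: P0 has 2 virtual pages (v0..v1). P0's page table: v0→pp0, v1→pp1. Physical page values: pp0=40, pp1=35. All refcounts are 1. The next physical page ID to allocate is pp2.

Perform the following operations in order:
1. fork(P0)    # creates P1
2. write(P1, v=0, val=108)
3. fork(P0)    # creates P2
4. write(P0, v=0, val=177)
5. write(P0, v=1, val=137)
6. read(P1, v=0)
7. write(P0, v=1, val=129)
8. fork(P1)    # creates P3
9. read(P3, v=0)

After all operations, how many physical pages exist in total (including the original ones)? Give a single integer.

Op 1: fork(P0) -> P1. 2 ppages; refcounts: pp0:2 pp1:2
Op 2: write(P1, v0, 108). refcount(pp0)=2>1 -> COPY to pp2. 3 ppages; refcounts: pp0:1 pp1:2 pp2:1
Op 3: fork(P0) -> P2. 3 ppages; refcounts: pp0:2 pp1:3 pp2:1
Op 4: write(P0, v0, 177). refcount(pp0)=2>1 -> COPY to pp3. 4 ppages; refcounts: pp0:1 pp1:3 pp2:1 pp3:1
Op 5: write(P0, v1, 137). refcount(pp1)=3>1 -> COPY to pp4. 5 ppages; refcounts: pp0:1 pp1:2 pp2:1 pp3:1 pp4:1
Op 6: read(P1, v0) -> 108. No state change.
Op 7: write(P0, v1, 129). refcount(pp4)=1 -> write in place. 5 ppages; refcounts: pp0:1 pp1:2 pp2:1 pp3:1 pp4:1
Op 8: fork(P1) -> P3. 5 ppages; refcounts: pp0:1 pp1:3 pp2:2 pp3:1 pp4:1
Op 9: read(P3, v0) -> 108. No state change.

Answer: 5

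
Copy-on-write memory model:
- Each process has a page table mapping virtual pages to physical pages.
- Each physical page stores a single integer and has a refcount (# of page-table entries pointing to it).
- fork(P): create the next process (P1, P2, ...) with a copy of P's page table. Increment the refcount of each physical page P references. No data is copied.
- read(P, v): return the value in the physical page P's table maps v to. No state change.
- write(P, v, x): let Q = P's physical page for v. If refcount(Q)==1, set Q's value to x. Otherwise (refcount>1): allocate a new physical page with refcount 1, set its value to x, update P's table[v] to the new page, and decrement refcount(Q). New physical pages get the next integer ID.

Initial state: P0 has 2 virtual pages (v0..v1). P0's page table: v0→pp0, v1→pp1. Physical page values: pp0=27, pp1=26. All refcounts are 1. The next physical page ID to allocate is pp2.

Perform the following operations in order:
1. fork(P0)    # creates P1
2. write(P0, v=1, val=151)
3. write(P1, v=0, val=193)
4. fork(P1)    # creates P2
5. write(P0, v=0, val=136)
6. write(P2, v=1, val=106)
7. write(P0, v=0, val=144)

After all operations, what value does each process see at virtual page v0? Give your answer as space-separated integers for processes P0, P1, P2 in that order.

Op 1: fork(P0) -> P1. 2 ppages; refcounts: pp0:2 pp1:2
Op 2: write(P0, v1, 151). refcount(pp1)=2>1 -> COPY to pp2. 3 ppages; refcounts: pp0:2 pp1:1 pp2:1
Op 3: write(P1, v0, 193). refcount(pp0)=2>1 -> COPY to pp3. 4 ppages; refcounts: pp0:1 pp1:1 pp2:1 pp3:1
Op 4: fork(P1) -> P2. 4 ppages; refcounts: pp0:1 pp1:2 pp2:1 pp3:2
Op 5: write(P0, v0, 136). refcount(pp0)=1 -> write in place. 4 ppages; refcounts: pp0:1 pp1:2 pp2:1 pp3:2
Op 6: write(P2, v1, 106). refcount(pp1)=2>1 -> COPY to pp4. 5 ppages; refcounts: pp0:1 pp1:1 pp2:1 pp3:2 pp4:1
Op 7: write(P0, v0, 144). refcount(pp0)=1 -> write in place. 5 ppages; refcounts: pp0:1 pp1:1 pp2:1 pp3:2 pp4:1
P0: v0 -> pp0 = 144
P1: v0 -> pp3 = 193
P2: v0 -> pp3 = 193

Answer: 144 193 193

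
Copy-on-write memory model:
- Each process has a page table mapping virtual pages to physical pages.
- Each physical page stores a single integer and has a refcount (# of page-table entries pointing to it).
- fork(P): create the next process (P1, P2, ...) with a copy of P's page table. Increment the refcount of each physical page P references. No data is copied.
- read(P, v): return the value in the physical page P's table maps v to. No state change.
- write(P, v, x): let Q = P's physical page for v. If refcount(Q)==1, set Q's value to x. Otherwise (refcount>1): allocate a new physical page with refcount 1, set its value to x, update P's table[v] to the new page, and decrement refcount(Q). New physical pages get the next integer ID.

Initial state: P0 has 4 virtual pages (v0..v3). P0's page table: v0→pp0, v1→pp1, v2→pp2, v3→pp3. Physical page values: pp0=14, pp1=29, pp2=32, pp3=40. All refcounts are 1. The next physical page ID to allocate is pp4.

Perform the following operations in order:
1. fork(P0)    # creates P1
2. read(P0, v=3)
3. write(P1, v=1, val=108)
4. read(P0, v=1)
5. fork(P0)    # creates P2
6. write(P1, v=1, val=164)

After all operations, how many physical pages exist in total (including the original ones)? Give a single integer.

Op 1: fork(P0) -> P1. 4 ppages; refcounts: pp0:2 pp1:2 pp2:2 pp3:2
Op 2: read(P0, v3) -> 40. No state change.
Op 3: write(P1, v1, 108). refcount(pp1)=2>1 -> COPY to pp4. 5 ppages; refcounts: pp0:2 pp1:1 pp2:2 pp3:2 pp4:1
Op 4: read(P0, v1) -> 29. No state change.
Op 5: fork(P0) -> P2. 5 ppages; refcounts: pp0:3 pp1:2 pp2:3 pp3:3 pp4:1
Op 6: write(P1, v1, 164). refcount(pp4)=1 -> write in place. 5 ppages; refcounts: pp0:3 pp1:2 pp2:3 pp3:3 pp4:1

Answer: 5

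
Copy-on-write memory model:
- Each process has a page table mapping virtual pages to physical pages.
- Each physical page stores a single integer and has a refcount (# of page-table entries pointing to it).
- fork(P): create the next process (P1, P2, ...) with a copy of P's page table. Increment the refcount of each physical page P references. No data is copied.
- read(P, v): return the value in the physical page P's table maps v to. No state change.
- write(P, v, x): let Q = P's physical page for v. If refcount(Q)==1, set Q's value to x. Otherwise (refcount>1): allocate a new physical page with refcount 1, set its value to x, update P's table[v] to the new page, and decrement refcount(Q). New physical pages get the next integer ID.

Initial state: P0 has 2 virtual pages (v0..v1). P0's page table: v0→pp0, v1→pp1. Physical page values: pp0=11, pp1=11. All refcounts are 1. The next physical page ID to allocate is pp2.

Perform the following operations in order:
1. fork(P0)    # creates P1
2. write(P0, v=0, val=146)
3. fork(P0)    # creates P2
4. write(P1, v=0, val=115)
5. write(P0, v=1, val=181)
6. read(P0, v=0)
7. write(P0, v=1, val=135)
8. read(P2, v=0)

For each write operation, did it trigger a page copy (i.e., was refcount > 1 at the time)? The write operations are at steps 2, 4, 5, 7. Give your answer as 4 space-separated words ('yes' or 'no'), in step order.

Op 1: fork(P0) -> P1. 2 ppages; refcounts: pp0:2 pp1:2
Op 2: write(P0, v0, 146). refcount(pp0)=2>1 -> COPY to pp2. 3 ppages; refcounts: pp0:1 pp1:2 pp2:1
Op 3: fork(P0) -> P2. 3 ppages; refcounts: pp0:1 pp1:3 pp2:2
Op 4: write(P1, v0, 115). refcount(pp0)=1 -> write in place. 3 ppages; refcounts: pp0:1 pp1:3 pp2:2
Op 5: write(P0, v1, 181). refcount(pp1)=3>1 -> COPY to pp3. 4 ppages; refcounts: pp0:1 pp1:2 pp2:2 pp3:1
Op 6: read(P0, v0) -> 146. No state change.
Op 7: write(P0, v1, 135). refcount(pp3)=1 -> write in place. 4 ppages; refcounts: pp0:1 pp1:2 pp2:2 pp3:1
Op 8: read(P2, v0) -> 146. No state change.

yes no yes no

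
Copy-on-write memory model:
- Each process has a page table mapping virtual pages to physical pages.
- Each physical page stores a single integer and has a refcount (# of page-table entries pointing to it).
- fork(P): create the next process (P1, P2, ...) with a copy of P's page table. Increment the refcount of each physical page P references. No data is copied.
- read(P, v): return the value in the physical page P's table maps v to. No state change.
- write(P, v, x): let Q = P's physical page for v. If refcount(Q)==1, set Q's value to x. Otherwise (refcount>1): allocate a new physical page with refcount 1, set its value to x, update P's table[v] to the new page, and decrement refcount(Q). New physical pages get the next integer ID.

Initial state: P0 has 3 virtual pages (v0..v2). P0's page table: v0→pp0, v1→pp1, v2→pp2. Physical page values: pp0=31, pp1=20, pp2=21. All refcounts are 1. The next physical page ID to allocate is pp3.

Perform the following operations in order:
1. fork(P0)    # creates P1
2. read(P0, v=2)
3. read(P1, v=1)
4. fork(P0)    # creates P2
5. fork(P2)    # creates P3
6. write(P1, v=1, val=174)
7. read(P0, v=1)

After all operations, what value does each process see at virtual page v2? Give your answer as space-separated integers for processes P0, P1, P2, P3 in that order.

Answer: 21 21 21 21

Derivation:
Op 1: fork(P0) -> P1. 3 ppages; refcounts: pp0:2 pp1:2 pp2:2
Op 2: read(P0, v2) -> 21. No state change.
Op 3: read(P1, v1) -> 20. No state change.
Op 4: fork(P0) -> P2. 3 ppages; refcounts: pp0:3 pp1:3 pp2:3
Op 5: fork(P2) -> P3. 3 ppages; refcounts: pp0:4 pp1:4 pp2:4
Op 6: write(P1, v1, 174). refcount(pp1)=4>1 -> COPY to pp3. 4 ppages; refcounts: pp0:4 pp1:3 pp2:4 pp3:1
Op 7: read(P0, v1) -> 20. No state change.
P0: v2 -> pp2 = 21
P1: v2 -> pp2 = 21
P2: v2 -> pp2 = 21
P3: v2 -> pp2 = 21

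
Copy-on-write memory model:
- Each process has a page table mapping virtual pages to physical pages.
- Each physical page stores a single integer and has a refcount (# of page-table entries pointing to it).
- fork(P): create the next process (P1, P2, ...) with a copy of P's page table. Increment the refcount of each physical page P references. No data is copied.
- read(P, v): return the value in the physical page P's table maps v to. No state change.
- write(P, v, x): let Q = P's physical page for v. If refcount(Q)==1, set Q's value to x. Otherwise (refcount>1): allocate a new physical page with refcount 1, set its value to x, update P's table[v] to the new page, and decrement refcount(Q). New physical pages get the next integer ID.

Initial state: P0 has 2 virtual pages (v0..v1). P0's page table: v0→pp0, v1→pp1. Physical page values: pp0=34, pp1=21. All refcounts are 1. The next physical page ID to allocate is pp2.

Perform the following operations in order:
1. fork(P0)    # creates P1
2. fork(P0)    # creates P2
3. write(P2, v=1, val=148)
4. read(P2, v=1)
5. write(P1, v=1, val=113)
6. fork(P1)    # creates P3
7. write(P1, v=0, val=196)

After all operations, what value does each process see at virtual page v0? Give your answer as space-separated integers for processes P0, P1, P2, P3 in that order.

Answer: 34 196 34 34

Derivation:
Op 1: fork(P0) -> P1. 2 ppages; refcounts: pp0:2 pp1:2
Op 2: fork(P0) -> P2. 2 ppages; refcounts: pp0:3 pp1:3
Op 3: write(P2, v1, 148). refcount(pp1)=3>1 -> COPY to pp2. 3 ppages; refcounts: pp0:3 pp1:2 pp2:1
Op 4: read(P2, v1) -> 148. No state change.
Op 5: write(P1, v1, 113). refcount(pp1)=2>1 -> COPY to pp3. 4 ppages; refcounts: pp0:3 pp1:1 pp2:1 pp3:1
Op 6: fork(P1) -> P3. 4 ppages; refcounts: pp0:4 pp1:1 pp2:1 pp3:2
Op 7: write(P1, v0, 196). refcount(pp0)=4>1 -> COPY to pp4. 5 ppages; refcounts: pp0:3 pp1:1 pp2:1 pp3:2 pp4:1
P0: v0 -> pp0 = 34
P1: v0 -> pp4 = 196
P2: v0 -> pp0 = 34
P3: v0 -> pp0 = 34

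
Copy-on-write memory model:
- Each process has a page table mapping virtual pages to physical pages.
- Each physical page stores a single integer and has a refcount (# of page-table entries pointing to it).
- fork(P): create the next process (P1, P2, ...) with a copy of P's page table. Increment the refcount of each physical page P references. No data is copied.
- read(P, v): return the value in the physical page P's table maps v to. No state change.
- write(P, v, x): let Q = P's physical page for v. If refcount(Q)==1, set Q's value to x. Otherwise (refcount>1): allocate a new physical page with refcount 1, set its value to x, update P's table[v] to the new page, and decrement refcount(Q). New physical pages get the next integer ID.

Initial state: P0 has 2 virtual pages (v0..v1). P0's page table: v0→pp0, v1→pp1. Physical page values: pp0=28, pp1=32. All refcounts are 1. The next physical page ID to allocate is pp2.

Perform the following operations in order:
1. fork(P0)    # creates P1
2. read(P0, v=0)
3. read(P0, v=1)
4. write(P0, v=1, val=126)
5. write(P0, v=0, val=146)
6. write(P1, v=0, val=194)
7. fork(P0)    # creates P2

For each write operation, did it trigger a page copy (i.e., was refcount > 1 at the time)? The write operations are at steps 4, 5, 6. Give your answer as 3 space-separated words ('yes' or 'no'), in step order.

Op 1: fork(P0) -> P1. 2 ppages; refcounts: pp0:2 pp1:2
Op 2: read(P0, v0) -> 28. No state change.
Op 3: read(P0, v1) -> 32. No state change.
Op 4: write(P0, v1, 126). refcount(pp1)=2>1 -> COPY to pp2. 3 ppages; refcounts: pp0:2 pp1:1 pp2:1
Op 5: write(P0, v0, 146). refcount(pp0)=2>1 -> COPY to pp3. 4 ppages; refcounts: pp0:1 pp1:1 pp2:1 pp3:1
Op 6: write(P1, v0, 194). refcount(pp0)=1 -> write in place. 4 ppages; refcounts: pp0:1 pp1:1 pp2:1 pp3:1
Op 7: fork(P0) -> P2. 4 ppages; refcounts: pp0:1 pp1:1 pp2:2 pp3:2

yes yes no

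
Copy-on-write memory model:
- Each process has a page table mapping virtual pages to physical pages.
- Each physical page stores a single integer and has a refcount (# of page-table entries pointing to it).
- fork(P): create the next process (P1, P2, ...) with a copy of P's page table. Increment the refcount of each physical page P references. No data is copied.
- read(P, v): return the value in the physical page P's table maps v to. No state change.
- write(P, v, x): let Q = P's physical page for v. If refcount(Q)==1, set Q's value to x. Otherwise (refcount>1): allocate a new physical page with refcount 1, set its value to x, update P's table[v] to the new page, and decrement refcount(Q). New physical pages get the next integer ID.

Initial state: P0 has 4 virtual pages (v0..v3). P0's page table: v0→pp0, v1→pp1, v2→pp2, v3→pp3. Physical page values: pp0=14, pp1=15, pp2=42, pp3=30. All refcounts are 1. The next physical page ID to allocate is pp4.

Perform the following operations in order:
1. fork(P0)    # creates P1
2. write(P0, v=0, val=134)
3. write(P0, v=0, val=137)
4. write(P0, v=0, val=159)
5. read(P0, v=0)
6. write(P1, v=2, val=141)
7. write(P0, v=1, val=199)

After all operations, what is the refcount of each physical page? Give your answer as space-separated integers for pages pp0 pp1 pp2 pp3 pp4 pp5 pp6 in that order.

Answer: 1 1 1 2 1 1 1

Derivation:
Op 1: fork(P0) -> P1. 4 ppages; refcounts: pp0:2 pp1:2 pp2:2 pp3:2
Op 2: write(P0, v0, 134). refcount(pp0)=2>1 -> COPY to pp4. 5 ppages; refcounts: pp0:1 pp1:2 pp2:2 pp3:2 pp4:1
Op 3: write(P0, v0, 137). refcount(pp4)=1 -> write in place. 5 ppages; refcounts: pp0:1 pp1:2 pp2:2 pp3:2 pp4:1
Op 4: write(P0, v0, 159). refcount(pp4)=1 -> write in place. 5 ppages; refcounts: pp0:1 pp1:2 pp2:2 pp3:2 pp4:1
Op 5: read(P0, v0) -> 159. No state change.
Op 6: write(P1, v2, 141). refcount(pp2)=2>1 -> COPY to pp5. 6 ppages; refcounts: pp0:1 pp1:2 pp2:1 pp3:2 pp4:1 pp5:1
Op 7: write(P0, v1, 199). refcount(pp1)=2>1 -> COPY to pp6. 7 ppages; refcounts: pp0:1 pp1:1 pp2:1 pp3:2 pp4:1 pp5:1 pp6:1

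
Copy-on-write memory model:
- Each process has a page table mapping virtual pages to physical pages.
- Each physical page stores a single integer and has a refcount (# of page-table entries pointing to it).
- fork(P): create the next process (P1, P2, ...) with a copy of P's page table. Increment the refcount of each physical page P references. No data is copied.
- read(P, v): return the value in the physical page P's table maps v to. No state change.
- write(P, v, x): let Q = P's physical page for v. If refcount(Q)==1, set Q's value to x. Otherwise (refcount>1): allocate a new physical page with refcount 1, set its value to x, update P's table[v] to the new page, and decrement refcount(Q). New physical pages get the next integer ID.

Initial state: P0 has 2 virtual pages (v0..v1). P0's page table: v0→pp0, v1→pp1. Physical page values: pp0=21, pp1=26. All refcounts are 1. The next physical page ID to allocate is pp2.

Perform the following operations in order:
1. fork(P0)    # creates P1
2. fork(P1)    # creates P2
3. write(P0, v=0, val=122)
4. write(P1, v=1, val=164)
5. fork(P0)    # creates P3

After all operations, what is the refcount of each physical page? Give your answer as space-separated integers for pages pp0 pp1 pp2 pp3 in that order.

Op 1: fork(P0) -> P1. 2 ppages; refcounts: pp0:2 pp1:2
Op 2: fork(P1) -> P2. 2 ppages; refcounts: pp0:3 pp1:3
Op 3: write(P0, v0, 122). refcount(pp0)=3>1 -> COPY to pp2. 3 ppages; refcounts: pp0:2 pp1:3 pp2:1
Op 4: write(P1, v1, 164). refcount(pp1)=3>1 -> COPY to pp3. 4 ppages; refcounts: pp0:2 pp1:2 pp2:1 pp3:1
Op 5: fork(P0) -> P3. 4 ppages; refcounts: pp0:2 pp1:3 pp2:2 pp3:1

Answer: 2 3 2 1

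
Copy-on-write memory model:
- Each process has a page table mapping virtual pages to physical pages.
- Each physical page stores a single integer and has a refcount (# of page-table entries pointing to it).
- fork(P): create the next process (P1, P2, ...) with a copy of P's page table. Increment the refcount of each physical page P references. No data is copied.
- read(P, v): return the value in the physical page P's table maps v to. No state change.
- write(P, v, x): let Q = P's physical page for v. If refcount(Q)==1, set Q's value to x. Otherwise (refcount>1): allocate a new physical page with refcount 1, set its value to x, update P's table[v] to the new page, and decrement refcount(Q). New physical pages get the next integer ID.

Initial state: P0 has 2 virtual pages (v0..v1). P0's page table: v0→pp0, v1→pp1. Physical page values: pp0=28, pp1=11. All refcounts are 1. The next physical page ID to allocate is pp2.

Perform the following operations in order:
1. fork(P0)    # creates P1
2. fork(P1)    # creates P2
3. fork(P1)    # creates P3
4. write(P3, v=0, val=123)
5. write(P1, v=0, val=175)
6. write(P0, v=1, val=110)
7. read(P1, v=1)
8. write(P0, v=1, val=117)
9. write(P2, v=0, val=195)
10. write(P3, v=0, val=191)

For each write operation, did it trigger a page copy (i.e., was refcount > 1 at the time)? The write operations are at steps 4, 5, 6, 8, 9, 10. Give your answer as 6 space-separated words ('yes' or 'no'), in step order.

Op 1: fork(P0) -> P1. 2 ppages; refcounts: pp0:2 pp1:2
Op 2: fork(P1) -> P2. 2 ppages; refcounts: pp0:3 pp1:3
Op 3: fork(P1) -> P3. 2 ppages; refcounts: pp0:4 pp1:4
Op 4: write(P3, v0, 123). refcount(pp0)=4>1 -> COPY to pp2. 3 ppages; refcounts: pp0:3 pp1:4 pp2:1
Op 5: write(P1, v0, 175). refcount(pp0)=3>1 -> COPY to pp3. 4 ppages; refcounts: pp0:2 pp1:4 pp2:1 pp3:1
Op 6: write(P0, v1, 110). refcount(pp1)=4>1 -> COPY to pp4. 5 ppages; refcounts: pp0:2 pp1:3 pp2:1 pp3:1 pp4:1
Op 7: read(P1, v1) -> 11. No state change.
Op 8: write(P0, v1, 117). refcount(pp4)=1 -> write in place. 5 ppages; refcounts: pp0:2 pp1:3 pp2:1 pp3:1 pp4:1
Op 9: write(P2, v0, 195). refcount(pp0)=2>1 -> COPY to pp5. 6 ppages; refcounts: pp0:1 pp1:3 pp2:1 pp3:1 pp4:1 pp5:1
Op 10: write(P3, v0, 191). refcount(pp2)=1 -> write in place. 6 ppages; refcounts: pp0:1 pp1:3 pp2:1 pp3:1 pp4:1 pp5:1

yes yes yes no yes no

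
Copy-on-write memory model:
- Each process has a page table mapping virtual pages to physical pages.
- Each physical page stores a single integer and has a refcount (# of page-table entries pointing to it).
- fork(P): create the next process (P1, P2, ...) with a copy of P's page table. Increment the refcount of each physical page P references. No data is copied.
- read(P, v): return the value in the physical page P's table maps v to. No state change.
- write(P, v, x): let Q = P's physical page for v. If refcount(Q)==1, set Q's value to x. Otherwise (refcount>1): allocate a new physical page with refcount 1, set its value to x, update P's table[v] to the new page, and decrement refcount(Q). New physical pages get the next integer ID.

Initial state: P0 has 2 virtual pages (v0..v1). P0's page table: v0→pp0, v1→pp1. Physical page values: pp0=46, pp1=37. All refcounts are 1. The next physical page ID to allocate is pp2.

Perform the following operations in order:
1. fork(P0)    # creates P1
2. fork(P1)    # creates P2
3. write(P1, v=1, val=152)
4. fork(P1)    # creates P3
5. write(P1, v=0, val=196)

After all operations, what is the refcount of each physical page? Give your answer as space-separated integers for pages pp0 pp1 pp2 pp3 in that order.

Answer: 3 2 2 1

Derivation:
Op 1: fork(P0) -> P1. 2 ppages; refcounts: pp0:2 pp1:2
Op 2: fork(P1) -> P2. 2 ppages; refcounts: pp0:3 pp1:3
Op 3: write(P1, v1, 152). refcount(pp1)=3>1 -> COPY to pp2. 3 ppages; refcounts: pp0:3 pp1:2 pp2:1
Op 4: fork(P1) -> P3. 3 ppages; refcounts: pp0:4 pp1:2 pp2:2
Op 5: write(P1, v0, 196). refcount(pp0)=4>1 -> COPY to pp3. 4 ppages; refcounts: pp0:3 pp1:2 pp2:2 pp3:1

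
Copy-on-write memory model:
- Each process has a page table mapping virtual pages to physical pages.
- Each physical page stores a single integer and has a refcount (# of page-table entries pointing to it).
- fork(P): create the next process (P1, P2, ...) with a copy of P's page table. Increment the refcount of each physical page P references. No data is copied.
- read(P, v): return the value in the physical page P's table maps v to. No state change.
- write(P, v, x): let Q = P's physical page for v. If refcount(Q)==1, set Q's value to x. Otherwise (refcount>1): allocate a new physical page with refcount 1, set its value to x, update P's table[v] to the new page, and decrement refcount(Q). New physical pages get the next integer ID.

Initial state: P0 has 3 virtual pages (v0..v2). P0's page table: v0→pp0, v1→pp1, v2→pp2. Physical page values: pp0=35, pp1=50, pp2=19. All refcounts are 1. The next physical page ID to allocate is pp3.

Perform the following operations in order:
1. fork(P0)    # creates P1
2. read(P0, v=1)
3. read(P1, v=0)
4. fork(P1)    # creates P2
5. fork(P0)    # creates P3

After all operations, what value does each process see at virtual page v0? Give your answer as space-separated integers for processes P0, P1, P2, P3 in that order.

Answer: 35 35 35 35

Derivation:
Op 1: fork(P0) -> P1. 3 ppages; refcounts: pp0:2 pp1:2 pp2:2
Op 2: read(P0, v1) -> 50. No state change.
Op 3: read(P1, v0) -> 35. No state change.
Op 4: fork(P1) -> P2. 3 ppages; refcounts: pp0:3 pp1:3 pp2:3
Op 5: fork(P0) -> P3. 3 ppages; refcounts: pp0:4 pp1:4 pp2:4
P0: v0 -> pp0 = 35
P1: v0 -> pp0 = 35
P2: v0 -> pp0 = 35
P3: v0 -> pp0 = 35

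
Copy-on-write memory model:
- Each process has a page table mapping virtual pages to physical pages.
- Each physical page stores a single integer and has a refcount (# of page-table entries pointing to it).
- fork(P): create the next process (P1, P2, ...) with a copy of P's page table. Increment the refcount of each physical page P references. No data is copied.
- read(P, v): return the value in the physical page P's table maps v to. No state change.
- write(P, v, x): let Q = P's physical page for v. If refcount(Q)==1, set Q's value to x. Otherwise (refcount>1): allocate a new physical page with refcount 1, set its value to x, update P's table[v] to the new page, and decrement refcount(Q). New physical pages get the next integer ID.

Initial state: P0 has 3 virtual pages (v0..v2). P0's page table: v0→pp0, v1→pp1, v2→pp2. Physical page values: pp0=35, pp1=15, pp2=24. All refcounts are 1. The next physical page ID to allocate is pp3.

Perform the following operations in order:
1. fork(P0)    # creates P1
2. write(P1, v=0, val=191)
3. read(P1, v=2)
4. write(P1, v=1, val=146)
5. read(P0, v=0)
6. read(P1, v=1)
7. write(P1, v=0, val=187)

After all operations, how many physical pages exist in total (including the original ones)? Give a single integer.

Answer: 5

Derivation:
Op 1: fork(P0) -> P1. 3 ppages; refcounts: pp0:2 pp1:2 pp2:2
Op 2: write(P1, v0, 191). refcount(pp0)=2>1 -> COPY to pp3. 4 ppages; refcounts: pp0:1 pp1:2 pp2:2 pp3:1
Op 3: read(P1, v2) -> 24. No state change.
Op 4: write(P1, v1, 146). refcount(pp1)=2>1 -> COPY to pp4. 5 ppages; refcounts: pp0:1 pp1:1 pp2:2 pp3:1 pp4:1
Op 5: read(P0, v0) -> 35. No state change.
Op 6: read(P1, v1) -> 146. No state change.
Op 7: write(P1, v0, 187). refcount(pp3)=1 -> write in place. 5 ppages; refcounts: pp0:1 pp1:1 pp2:2 pp3:1 pp4:1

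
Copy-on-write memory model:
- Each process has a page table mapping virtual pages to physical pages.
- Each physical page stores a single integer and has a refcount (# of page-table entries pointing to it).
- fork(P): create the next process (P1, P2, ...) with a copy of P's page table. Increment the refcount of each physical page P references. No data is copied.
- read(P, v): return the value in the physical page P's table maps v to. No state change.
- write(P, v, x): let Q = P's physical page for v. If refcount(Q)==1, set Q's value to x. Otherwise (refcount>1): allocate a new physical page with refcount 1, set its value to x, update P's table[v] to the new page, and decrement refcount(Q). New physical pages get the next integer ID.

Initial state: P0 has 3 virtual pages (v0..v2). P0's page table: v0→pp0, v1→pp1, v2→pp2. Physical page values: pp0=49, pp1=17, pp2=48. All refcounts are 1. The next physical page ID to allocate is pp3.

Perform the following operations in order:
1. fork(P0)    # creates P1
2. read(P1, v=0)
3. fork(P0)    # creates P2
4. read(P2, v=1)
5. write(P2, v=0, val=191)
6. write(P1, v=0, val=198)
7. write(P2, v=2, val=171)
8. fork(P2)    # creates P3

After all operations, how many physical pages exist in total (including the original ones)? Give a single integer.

Op 1: fork(P0) -> P1. 3 ppages; refcounts: pp0:2 pp1:2 pp2:2
Op 2: read(P1, v0) -> 49. No state change.
Op 3: fork(P0) -> P2. 3 ppages; refcounts: pp0:3 pp1:3 pp2:3
Op 4: read(P2, v1) -> 17. No state change.
Op 5: write(P2, v0, 191). refcount(pp0)=3>1 -> COPY to pp3. 4 ppages; refcounts: pp0:2 pp1:3 pp2:3 pp3:1
Op 6: write(P1, v0, 198). refcount(pp0)=2>1 -> COPY to pp4. 5 ppages; refcounts: pp0:1 pp1:3 pp2:3 pp3:1 pp4:1
Op 7: write(P2, v2, 171). refcount(pp2)=3>1 -> COPY to pp5. 6 ppages; refcounts: pp0:1 pp1:3 pp2:2 pp3:1 pp4:1 pp5:1
Op 8: fork(P2) -> P3. 6 ppages; refcounts: pp0:1 pp1:4 pp2:2 pp3:2 pp4:1 pp5:2

Answer: 6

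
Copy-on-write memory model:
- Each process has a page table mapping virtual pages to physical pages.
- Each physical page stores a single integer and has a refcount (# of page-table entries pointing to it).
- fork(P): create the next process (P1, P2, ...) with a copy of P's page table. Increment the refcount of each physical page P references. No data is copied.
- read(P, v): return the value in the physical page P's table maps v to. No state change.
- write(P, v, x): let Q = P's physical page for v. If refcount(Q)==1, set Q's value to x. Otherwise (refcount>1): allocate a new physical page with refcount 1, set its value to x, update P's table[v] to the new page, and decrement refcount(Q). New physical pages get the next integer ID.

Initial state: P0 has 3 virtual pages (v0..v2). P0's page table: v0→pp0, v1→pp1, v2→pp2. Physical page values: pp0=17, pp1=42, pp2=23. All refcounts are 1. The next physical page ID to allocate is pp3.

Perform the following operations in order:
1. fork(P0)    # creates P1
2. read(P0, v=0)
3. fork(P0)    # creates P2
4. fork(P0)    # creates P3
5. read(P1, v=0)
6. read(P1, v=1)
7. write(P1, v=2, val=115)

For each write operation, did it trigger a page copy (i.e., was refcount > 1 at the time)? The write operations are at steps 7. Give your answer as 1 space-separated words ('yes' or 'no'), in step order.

Op 1: fork(P0) -> P1. 3 ppages; refcounts: pp0:2 pp1:2 pp2:2
Op 2: read(P0, v0) -> 17. No state change.
Op 3: fork(P0) -> P2. 3 ppages; refcounts: pp0:3 pp1:3 pp2:3
Op 4: fork(P0) -> P3. 3 ppages; refcounts: pp0:4 pp1:4 pp2:4
Op 5: read(P1, v0) -> 17. No state change.
Op 6: read(P1, v1) -> 42. No state change.
Op 7: write(P1, v2, 115). refcount(pp2)=4>1 -> COPY to pp3. 4 ppages; refcounts: pp0:4 pp1:4 pp2:3 pp3:1

yes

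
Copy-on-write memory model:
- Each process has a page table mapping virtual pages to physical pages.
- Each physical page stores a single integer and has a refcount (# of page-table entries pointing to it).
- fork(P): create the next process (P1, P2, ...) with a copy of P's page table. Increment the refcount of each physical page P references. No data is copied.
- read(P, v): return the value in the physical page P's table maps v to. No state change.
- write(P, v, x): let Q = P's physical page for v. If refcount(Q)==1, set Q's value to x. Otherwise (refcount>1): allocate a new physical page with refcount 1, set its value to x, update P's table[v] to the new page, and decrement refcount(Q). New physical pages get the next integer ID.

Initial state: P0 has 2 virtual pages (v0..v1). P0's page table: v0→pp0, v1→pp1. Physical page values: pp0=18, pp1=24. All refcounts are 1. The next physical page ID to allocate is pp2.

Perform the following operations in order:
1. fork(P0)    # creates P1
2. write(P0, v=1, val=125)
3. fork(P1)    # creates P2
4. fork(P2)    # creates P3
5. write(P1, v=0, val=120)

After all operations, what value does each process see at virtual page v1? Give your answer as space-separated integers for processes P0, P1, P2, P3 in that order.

Answer: 125 24 24 24

Derivation:
Op 1: fork(P0) -> P1. 2 ppages; refcounts: pp0:2 pp1:2
Op 2: write(P0, v1, 125). refcount(pp1)=2>1 -> COPY to pp2. 3 ppages; refcounts: pp0:2 pp1:1 pp2:1
Op 3: fork(P1) -> P2. 3 ppages; refcounts: pp0:3 pp1:2 pp2:1
Op 4: fork(P2) -> P3. 3 ppages; refcounts: pp0:4 pp1:3 pp2:1
Op 5: write(P1, v0, 120). refcount(pp0)=4>1 -> COPY to pp3. 4 ppages; refcounts: pp0:3 pp1:3 pp2:1 pp3:1
P0: v1 -> pp2 = 125
P1: v1 -> pp1 = 24
P2: v1 -> pp1 = 24
P3: v1 -> pp1 = 24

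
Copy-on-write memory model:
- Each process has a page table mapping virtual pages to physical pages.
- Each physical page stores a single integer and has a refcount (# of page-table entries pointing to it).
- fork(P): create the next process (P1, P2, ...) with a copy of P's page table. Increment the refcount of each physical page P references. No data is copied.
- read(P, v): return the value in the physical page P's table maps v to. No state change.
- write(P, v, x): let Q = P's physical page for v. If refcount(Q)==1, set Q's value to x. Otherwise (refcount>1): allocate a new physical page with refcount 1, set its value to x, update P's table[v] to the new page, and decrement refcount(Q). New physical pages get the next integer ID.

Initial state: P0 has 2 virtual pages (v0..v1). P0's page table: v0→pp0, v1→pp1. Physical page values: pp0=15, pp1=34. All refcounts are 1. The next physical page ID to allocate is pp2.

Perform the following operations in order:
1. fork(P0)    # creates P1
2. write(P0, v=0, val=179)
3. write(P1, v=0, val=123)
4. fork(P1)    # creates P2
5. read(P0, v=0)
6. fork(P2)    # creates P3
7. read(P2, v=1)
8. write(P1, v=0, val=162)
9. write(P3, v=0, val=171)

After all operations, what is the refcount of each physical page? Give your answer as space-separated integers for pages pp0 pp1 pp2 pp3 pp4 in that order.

Answer: 1 4 1 1 1

Derivation:
Op 1: fork(P0) -> P1. 2 ppages; refcounts: pp0:2 pp1:2
Op 2: write(P0, v0, 179). refcount(pp0)=2>1 -> COPY to pp2. 3 ppages; refcounts: pp0:1 pp1:2 pp2:1
Op 3: write(P1, v0, 123). refcount(pp0)=1 -> write in place. 3 ppages; refcounts: pp0:1 pp1:2 pp2:1
Op 4: fork(P1) -> P2. 3 ppages; refcounts: pp0:2 pp1:3 pp2:1
Op 5: read(P0, v0) -> 179. No state change.
Op 6: fork(P2) -> P3. 3 ppages; refcounts: pp0:3 pp1:4 pp2:1
Op 7: read(P2, v1) -> 34. No state change.
Op 8: write(P1, v0, 162). refcount(pp0)=3>1 -> COPY to pp3. 4 ppages; refcounts: pp0:2 pp1:4 pp2:1 pp3:1
Op 9: write(P3, v0, 171). refcount(pp0)=2>1 -> COPY to pp4. 5 ppages; refcounts: pp0:1 pp1:4 pp2:1 pp3:1 pp4:1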